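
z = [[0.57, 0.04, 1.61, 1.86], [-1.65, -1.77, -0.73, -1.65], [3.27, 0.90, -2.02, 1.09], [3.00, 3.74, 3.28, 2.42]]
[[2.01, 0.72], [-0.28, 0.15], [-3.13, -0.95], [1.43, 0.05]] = z @[[-0.73, -0.09], [-0.1, -0.28], [0.7, 0.29], [0.7, 0.17]]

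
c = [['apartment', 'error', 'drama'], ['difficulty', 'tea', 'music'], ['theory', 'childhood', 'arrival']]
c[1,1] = 'tea'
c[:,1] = ['error', 'tea', 'childhood']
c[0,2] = 'drama'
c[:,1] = ['error', 'tea', 'childhood']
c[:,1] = ['error', 'tea', 'childhood']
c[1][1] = 'tea'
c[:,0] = ['apartment', 'difficulty', 'theory']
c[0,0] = 'apartment'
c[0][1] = 'error'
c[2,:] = ['theory', 'childhood', 'arrival']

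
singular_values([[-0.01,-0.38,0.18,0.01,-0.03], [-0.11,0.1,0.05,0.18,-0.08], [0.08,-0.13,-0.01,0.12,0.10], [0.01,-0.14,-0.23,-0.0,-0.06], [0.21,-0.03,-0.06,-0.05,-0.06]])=[0.45, 0.33, 0.23, 0.18, 0.15]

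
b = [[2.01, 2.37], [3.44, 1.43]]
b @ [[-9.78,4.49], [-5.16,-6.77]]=[[-31.89,-7.02], [-41.02,5.76]]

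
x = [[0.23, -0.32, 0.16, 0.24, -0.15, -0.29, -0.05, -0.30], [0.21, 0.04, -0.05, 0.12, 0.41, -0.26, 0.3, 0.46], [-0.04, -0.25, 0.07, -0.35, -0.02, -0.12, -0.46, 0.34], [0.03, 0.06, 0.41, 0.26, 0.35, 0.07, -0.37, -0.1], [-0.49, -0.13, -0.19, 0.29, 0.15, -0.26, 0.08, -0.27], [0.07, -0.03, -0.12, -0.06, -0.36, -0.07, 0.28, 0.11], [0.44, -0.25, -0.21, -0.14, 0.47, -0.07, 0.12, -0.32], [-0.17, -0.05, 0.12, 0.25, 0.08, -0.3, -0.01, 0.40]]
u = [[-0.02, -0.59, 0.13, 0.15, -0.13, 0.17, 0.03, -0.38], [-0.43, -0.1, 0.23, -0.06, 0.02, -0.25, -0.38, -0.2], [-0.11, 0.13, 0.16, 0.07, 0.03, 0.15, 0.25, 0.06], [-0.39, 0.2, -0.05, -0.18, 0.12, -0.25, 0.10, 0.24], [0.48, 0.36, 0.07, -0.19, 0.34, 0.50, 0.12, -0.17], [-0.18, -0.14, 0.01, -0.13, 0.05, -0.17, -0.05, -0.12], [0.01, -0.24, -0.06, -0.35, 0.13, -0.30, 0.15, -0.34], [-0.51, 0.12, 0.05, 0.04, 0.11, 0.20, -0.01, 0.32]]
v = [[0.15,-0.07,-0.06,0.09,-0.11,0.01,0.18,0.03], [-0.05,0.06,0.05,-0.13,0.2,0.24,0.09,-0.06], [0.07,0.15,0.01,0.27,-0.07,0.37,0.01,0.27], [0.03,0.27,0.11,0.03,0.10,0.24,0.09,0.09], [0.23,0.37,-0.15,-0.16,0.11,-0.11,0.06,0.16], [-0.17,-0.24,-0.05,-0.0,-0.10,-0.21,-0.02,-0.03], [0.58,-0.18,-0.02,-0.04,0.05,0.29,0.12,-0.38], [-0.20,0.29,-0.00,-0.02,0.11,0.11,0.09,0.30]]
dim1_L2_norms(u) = [0.76, 0.71, 0.39, 0.61, 0.9, 0.34, 0.65, 0.66]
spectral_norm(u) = 1.12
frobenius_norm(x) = 1.98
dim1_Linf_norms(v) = [0.18, 0.24, 0.37, 0.27, 0.37, 0.24, 0.58, 0.3]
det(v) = -0.00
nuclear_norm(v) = 3.03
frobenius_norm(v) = 1.42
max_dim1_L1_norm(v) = 1.66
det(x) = -0.00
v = x @ u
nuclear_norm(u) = 4.12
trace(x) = 1.20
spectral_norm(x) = 0.94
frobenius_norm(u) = 1.84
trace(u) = 0.50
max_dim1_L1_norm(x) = 2.02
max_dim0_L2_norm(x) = 0.88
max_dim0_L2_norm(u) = 0.93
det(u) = 0.00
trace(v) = 0.57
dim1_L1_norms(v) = [0.7, 0.88, 1.22, 0.96, 1.35, 0.82, 1.66, 1.12]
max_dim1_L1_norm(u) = 2.23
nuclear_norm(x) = 4.81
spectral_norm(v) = 0.88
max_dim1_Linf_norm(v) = 0.58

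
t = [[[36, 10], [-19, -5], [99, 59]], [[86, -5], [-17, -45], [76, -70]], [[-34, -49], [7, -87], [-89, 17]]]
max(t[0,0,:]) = 36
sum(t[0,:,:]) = 180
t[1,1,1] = -45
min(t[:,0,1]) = -49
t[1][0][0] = 86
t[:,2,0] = [99, 76, -89]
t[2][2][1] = 17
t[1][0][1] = -5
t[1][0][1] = -5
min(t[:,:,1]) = -87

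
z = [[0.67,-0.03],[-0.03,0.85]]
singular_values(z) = [0.85, 0.67]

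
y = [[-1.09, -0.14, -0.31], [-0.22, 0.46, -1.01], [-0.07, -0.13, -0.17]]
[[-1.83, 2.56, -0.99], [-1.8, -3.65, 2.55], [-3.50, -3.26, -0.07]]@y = [[1.5, 1.56, -1.85],[2.59, -1.76, 3.81],[4.54, -1.0, 4.39]]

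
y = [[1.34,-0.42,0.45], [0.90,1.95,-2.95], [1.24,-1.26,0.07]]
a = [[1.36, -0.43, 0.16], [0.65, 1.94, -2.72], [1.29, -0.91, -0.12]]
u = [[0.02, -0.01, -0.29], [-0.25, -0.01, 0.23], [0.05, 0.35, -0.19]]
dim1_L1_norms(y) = [2.21, 5.8, 2.57]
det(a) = -2.70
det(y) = -4.83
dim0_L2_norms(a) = [1.98, 2.19, 2.73]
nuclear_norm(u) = 0.96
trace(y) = 3.36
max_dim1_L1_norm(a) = 5.31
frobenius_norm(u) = 0.60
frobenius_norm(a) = 4.02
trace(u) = -0.18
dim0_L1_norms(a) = [3.3, 3.28, 3.0]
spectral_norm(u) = 0.50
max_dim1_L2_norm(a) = 3.4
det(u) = 0.02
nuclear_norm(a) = 5.88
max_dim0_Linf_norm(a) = 2.72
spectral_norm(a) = 3.41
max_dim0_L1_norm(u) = 0.71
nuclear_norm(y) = 6.45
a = y + u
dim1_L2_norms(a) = [1.44, 3.4, 1.58]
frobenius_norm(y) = 4.32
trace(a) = 3.18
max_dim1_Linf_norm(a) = 2.72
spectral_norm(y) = 3.70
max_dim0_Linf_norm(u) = 0.35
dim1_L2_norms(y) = [1.47, 3.65, 1.77]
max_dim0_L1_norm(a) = 3.3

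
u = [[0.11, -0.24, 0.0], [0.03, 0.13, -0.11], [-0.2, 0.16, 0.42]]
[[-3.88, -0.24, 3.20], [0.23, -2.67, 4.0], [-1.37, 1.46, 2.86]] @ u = [[-1.07, 1.41, 1.37],[-0.85, 0.24, 1.97],[-0.68, 0.98, 1.04]]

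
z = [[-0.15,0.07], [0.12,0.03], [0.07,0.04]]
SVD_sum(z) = [[-0.16, 0.02], [0.11, -0.01], [0.06, -0.01]] + [[0.01, 0.05], [0.01, 0.04], [0.01, 0.05]]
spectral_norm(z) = 0.21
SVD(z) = [[-0.76, -0.63], [0.56, -0.53], [0.32, -0.58]] @ diag([0.20562565905391303, 0.08317504636995356]) @ [[0.99, -0.12], [-0.12, -0.99]]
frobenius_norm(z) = 0.22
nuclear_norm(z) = 0.29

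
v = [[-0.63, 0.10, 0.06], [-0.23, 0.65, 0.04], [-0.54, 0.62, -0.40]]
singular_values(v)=[1.18, 0.48, 0.32]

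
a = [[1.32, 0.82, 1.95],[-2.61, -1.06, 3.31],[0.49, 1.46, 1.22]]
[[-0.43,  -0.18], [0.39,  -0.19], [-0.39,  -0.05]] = a @[[-0.14, -0.05], [-0.18, 0.05], [-0.05, -0.08]]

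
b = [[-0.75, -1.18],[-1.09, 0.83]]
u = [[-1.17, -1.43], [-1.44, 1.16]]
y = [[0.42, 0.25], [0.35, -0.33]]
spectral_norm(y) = 0.55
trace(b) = 0.08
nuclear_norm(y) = 0.96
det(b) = -1.91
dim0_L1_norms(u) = [2.61, 2.59]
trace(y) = 0.09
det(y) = -0.23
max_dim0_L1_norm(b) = 2.01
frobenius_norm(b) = 1.96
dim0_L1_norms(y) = [0.77, 0.58]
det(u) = -3.42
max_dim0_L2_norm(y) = 0.55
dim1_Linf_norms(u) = [1.43, 1.44]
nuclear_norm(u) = 3.70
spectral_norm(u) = 1.86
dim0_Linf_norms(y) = [0.42, 0.33]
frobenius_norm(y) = 0.69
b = u + y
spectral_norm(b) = 1.44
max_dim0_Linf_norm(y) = 0.42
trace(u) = -0.01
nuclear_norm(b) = 2.77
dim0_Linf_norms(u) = [1.44, 1.43]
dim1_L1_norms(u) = [2.6, 2.6]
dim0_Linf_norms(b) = [1.09, 1.18]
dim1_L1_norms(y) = [0.67, 0.68]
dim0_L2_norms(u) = [1.86, 1.84]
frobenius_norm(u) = 2.61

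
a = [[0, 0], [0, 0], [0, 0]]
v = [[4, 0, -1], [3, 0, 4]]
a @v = [[0, 0, 0], [0, 0, 0], [0, 0, 0]]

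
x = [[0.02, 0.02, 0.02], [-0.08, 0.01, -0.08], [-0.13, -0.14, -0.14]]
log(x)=[[(-7.12-0.38j), -0.07-0.26j, (-0.73-0.4j)], [0.01+0.99j, -2.55+0.69j, 0.30+1.05j], [5.06+2.66j, (0.6+1.86j), -1.26+2.82j]]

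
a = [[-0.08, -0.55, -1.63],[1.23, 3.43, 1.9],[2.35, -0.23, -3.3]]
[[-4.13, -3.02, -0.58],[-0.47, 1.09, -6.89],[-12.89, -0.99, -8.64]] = a@[[-1.32, 2.74, -2.36], [-1.36, -1.99, -1.75], [3.06, 2.39, 1.06]]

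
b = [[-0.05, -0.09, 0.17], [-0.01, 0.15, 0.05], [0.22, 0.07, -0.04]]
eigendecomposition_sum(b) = [[-0.12+0.00j, -0.05+0.00j, 0.11+0.00j], [-0.02+0.00j, (-0.01+0j), 0.02+0.00j], [0.13-0.00j, (0.05-0j), -0.12-0.00j]] + [[(0.04+0.03j), -0.02+0.04j, (0.03+0.03j)],[-0.07j, (0.08-0.01j), (0.02-0.07j)],[(0.04-0j), 0.01+0.05j, 0.04+0.01j]] + [[(0.04-0.03j), -0.02-0.04j, 0.03-0.03j], [0.07j, (0.08+0.01j), 0.02+0.07j], [(0.04+0j), 0.01-0.05j, 0.04-0.01j]]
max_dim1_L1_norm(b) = 0.33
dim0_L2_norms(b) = [0.23, 0.19, 0.18]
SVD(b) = [[-0.58, 0.13, -0.80], [0.16, 0.99, 0.04], [0.80, -0.10, -0.59]] @ diag([0.27153742228859196, 0.15450214597909082, 0.1479747113013658]) @ [[0.75, 0.49, -0.45], [-0.25, 0.84, 0.48], [-0.61, 0.25, -0.75]]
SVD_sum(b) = [[-0.12, -0.08, 0.07], [0.03, 0.02, -0.02], [0.16, 0.11, -0.10]] + [[-0.0, 0.02, 0.01], [-0.04, 0.13, 0.07], [0.0, -0.01, -0.01]] + [[0.07, -0.03, 0.09], [-0.0, 0.0, -0.0], [0.05, -0.02, 0.07]]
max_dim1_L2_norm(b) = 0.23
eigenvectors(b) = [[0.67+0.00j, -0.26+0.39j, (-0.26-0.39j)], [(0.11+0j), 0.76+0.00j, 0.76-0.00j], [(-0.73+0j), (0.03+0.44j), 0.03-0.44j]]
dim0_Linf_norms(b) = [0.22, 0.15, 0.17]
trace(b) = 0.06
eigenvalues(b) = [(-0.25+0j), (0.16+0.02j), (0.16-0.02j)]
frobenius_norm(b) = 0.35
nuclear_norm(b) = 0.57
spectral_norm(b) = 0.27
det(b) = -0.01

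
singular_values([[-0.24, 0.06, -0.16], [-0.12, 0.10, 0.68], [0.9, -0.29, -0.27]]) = [1.07, 0.63, 0.0]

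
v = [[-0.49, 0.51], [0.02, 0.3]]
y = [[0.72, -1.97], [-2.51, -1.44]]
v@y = [[-1.63, 0.23], [-0.74, -0.47]]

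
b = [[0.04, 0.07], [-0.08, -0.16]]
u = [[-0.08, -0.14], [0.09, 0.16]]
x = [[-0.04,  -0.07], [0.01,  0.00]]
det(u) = -0.00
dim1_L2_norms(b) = [0.08, 0.18]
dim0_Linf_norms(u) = [0.09, 0.16]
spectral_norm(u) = 0.24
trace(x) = -0.04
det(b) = -0.00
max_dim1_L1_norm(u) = 0.25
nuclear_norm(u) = 0.25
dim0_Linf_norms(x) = [0.04, 0.07]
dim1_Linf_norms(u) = [0.14, 0.16]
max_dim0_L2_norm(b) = 0.17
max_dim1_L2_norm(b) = 0.18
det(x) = 0.00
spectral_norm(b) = 0.20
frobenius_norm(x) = 0.08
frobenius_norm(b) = 0.20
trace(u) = 0.08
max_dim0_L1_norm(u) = 0.3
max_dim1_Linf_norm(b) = 0.16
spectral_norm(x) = 0.08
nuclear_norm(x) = 0.09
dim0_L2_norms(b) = [0.09, 0.17]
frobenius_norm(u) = 0.24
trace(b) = -0.12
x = b + u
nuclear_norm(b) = 0.20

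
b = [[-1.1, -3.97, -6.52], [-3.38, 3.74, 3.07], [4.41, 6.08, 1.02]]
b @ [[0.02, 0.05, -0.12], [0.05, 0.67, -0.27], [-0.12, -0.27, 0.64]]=[[0.56, -0.95, -2.97], [-0.25, 1.51, 1.36], [0.27, 4.02, -1.52]]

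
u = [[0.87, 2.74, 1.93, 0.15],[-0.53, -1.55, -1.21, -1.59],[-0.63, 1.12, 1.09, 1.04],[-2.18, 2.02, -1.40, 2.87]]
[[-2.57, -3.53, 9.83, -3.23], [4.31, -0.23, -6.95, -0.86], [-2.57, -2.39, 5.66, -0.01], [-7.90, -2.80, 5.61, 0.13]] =u @ [[-0.23, 2.22, -0.35, 0.5], [-1.09, -1.58, 2.45, -1.66], [0.47, -0.7, 1.71, 0.32], [-1.93, 1.48, 0.8, 1.75]]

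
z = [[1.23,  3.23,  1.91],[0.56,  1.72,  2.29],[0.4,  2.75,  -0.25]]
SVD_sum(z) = [[1.02, 3.33, 1.84], [0.69, 2.26, 1.24], [0.6, 1.96, 1.08]] + [[0.01, -0.06, 0.11], [0.06, -0.58, 1.01], [-0.07, 0.77, -1.35]] + [[0.2, -0.04, -0.04], [-0.19, 0.04, 0.03], [-0.13, 0.03, 0.02]]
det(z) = -3.24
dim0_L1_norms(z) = [2.19, 7.7, 4.45]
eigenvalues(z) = [4.28, 0.39, -1.96]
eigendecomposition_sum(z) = [[0.93, 3.5, 2.16],[0.61, 2.29, 1.42],[0.45, 1.7, 1.05]] + [[0.30, -0.31, -0.2], [-0.05, 0.05, 0.04], [-0.04, 0.04, 0.03]] + [[-0.00, 0.04, -0.05], [0.01, -0.63, 0.84], [-0.01, 1.00, -1.33]]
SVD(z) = [[0.74, 0.06, -0.66], [0.50, 0.6, 0.62], [0.44, -0.8, 0.41]] @ diag([5.291663308911867, 1.948002052386997, 0.31398635163320526]) @ [[0.26, 0.85, 0.47], [0.05, -0.49, 0.87], [-0.96, 0.2, 0.17]]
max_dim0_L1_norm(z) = 7.7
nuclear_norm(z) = 7.55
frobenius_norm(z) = 5.65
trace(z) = 2.70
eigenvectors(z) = [[0.77, 0.98, 0.03], [0.51, -0.17, -0.53], [0.38, -0.14, 0.85]]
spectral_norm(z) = 5.29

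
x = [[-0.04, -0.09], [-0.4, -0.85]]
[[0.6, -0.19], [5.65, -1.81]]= x @ [[0.82, 2.16], [-7.03, 1.11]]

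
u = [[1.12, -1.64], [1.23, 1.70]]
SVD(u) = [[-0.65, 0.76], [0.76, 0.65]] @ diag([2.3669372780192854, 1.6566556437360949]) @ [[0.09, 1.00],[1.00, -0.09]]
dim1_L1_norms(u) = [2.76, 2.93]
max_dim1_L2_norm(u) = 2.1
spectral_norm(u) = 2.37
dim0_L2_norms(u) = [1.66, 2.36]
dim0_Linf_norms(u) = [1.23, 1.7]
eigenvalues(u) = [(1.41+1.39j), (1.41-1.39j)]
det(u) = 3.92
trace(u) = 2.82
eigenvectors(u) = [[(0.76+0j), 0.76-0.00j], [-0.13-0.64j, (-0.13+0.64j)]]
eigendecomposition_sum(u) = [[0.56+0.84j, (-0.82+0.83j)], [0.61-0.62j, (0.85+0.55j)]] + [[0.56-0.84j, (-0.82-0.83j)], [0.61+0.62j, (0.85-0.55j)]]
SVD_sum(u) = [[-0.14,-1.53],[0.16,1.8]] + [[1.26, -0.11], [1.07, -0.10]]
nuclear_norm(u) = 4.02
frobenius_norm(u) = 2.89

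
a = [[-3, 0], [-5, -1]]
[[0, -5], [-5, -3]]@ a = [[25, 5], [30, 3]]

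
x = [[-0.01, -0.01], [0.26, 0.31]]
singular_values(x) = [0.4, 0.0]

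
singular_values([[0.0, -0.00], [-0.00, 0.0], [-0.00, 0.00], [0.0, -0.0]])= [0.0, 0.0]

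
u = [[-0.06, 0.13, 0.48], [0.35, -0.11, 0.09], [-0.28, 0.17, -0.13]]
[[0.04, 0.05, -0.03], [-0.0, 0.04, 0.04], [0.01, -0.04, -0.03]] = u@[[0.03, 0.10, 0.14], [0.17, 0.02, 0.04], [0.05, 0.12, -0.05]]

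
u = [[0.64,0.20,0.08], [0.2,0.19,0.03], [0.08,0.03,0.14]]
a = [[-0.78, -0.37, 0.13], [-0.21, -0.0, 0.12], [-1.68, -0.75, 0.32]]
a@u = [[-0.56, -0.22, -0.06], [-0.12, -0.04, 0.00], [-1.20, -0.47, -0.11]]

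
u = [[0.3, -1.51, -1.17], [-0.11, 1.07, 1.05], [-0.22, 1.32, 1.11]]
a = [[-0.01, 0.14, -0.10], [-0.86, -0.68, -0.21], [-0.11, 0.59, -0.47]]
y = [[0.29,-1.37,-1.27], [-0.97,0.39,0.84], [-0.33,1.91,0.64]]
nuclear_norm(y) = 4.34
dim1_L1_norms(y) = [2.93, 2.2, 2.88]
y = u + a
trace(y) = 1.32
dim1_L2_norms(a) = [0.17, 1.12, 0.76]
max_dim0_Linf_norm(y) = 1.91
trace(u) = 2.48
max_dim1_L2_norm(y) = 2.04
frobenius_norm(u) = 3.00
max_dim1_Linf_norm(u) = 1.51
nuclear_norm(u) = 3.17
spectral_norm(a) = 1.15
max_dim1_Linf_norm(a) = 0.86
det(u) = -0.00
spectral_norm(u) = 3.00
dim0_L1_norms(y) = [1.59, 3.67, 2.75]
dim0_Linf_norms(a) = [0.86, 0.68, 0.47]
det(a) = 0.00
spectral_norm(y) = 2.89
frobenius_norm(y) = 3.09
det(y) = 1.33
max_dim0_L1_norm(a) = 1.41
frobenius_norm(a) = 1.36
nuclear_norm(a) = 1.88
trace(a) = -1.16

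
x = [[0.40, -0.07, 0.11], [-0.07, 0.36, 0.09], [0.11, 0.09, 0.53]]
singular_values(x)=[0.6, 0.45, 0.24]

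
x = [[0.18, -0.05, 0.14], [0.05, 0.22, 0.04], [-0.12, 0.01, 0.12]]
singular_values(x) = [0.24, 0.22, 0.17]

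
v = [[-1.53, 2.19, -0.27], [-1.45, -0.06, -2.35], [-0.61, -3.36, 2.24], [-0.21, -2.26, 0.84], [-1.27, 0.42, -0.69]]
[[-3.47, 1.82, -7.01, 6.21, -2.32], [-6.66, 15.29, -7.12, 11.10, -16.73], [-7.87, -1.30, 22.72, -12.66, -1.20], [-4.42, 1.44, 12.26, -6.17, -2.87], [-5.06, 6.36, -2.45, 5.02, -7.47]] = v@[[4.48, -3.25, -1.53, -1.36, 4.32], [1.55, -1.99, -3.77, 1.4, 2.5], [0.03, -4.45, 4.07, -3.92, 4.39]]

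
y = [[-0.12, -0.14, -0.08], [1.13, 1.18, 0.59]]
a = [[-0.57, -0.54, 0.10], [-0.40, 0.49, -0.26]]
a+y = [[-0.69, -0.68, 0.02], [0.73, 1.67, 0.33]]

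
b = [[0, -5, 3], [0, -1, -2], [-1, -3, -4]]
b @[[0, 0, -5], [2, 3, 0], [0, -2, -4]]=[[-10, -21, -12], [-2, 1, 8], [-6, -1, 21]]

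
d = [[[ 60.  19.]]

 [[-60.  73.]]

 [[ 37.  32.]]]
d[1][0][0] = -60.0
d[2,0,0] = 37.0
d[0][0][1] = 19.0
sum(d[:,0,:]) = 161.0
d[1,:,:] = [[-60.0, 73.0]]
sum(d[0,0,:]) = 79.0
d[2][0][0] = 37.0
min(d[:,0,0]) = -60.0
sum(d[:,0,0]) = 37.0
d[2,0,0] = 37.0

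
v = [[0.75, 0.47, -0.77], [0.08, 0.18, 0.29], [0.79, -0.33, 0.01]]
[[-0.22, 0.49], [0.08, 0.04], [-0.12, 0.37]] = v @ [[-0.11, 0.51], [0.1, 0.1], [0.24, -0.08]]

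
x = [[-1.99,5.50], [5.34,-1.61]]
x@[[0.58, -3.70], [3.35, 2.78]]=[[17.27,  22.65], [-2.30,  -24.23]]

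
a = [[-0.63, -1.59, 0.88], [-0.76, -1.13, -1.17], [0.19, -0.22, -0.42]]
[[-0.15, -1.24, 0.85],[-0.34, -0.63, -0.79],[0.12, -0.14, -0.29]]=a @ [[0.58, -0.12, 0.03], [-0.12, 0.76, -0.12], [0.03, -0.12, 0.77]]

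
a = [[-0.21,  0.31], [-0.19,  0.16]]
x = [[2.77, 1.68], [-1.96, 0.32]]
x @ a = [[-0.9, 1.13], [0.35, -0.56]]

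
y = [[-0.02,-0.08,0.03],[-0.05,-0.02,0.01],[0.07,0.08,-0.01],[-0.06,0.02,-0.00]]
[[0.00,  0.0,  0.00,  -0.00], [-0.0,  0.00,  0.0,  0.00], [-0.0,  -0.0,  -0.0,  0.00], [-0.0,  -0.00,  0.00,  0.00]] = y @[[0.04,0.00,-0.01,-0.05],[-0.07,-0.03,-0.02,0.05],[-0.02,0.00,0.01,0.03]]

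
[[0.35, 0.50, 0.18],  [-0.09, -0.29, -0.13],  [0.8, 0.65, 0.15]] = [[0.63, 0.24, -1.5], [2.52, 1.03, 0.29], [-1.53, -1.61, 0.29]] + [[-0.28, 0.26, 1.68], [-2.61, -1.32, -0.42], [2.33, 2.26, -0.14]]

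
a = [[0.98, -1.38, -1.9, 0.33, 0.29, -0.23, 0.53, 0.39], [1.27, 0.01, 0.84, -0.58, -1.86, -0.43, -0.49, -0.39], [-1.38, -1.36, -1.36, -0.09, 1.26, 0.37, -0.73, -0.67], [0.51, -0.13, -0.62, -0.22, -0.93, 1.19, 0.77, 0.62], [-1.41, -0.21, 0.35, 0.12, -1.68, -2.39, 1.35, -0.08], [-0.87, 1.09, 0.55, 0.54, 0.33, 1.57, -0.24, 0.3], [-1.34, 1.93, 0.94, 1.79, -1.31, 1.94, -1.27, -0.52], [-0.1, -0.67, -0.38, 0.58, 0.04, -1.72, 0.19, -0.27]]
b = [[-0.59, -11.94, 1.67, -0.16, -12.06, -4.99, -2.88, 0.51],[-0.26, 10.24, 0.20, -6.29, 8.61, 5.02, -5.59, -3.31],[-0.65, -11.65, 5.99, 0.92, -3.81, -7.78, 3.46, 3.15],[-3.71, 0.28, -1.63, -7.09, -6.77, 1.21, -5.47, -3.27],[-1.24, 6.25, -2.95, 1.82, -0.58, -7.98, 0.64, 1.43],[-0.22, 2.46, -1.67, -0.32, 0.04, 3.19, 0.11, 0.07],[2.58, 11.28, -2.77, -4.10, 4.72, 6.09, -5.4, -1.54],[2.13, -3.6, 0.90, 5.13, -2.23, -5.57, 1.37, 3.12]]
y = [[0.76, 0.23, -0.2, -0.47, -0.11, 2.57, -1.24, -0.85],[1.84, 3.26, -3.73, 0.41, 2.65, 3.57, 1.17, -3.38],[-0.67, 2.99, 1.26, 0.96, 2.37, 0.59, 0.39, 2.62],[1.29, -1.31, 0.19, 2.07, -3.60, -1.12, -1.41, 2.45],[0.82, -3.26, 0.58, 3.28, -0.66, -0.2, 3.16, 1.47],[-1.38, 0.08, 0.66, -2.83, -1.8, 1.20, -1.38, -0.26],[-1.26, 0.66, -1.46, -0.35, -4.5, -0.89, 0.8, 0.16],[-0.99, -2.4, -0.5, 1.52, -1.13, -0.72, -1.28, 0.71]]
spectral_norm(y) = 9.85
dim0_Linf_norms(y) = [1.84, 3.26, 3.73, 3.28, 4.5, 3.57, 3.16, 3.38]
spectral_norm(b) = 32.34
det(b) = -32941.07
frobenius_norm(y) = 14.71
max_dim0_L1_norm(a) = 9.84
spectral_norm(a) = 5.18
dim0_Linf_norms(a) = [1.41, 1.93, 1.9, 1.79, 1.86, 2.39, 1.35, 0.67]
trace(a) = -2.24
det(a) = 4.04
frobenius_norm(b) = 38.92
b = a @ y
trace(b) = 8.88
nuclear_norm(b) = 75.03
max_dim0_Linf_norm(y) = 4.5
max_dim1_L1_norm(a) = 11.04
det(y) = -8122.05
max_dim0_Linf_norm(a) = 2.39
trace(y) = 9.40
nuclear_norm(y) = 35.03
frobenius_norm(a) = 8.06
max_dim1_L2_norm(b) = 18.02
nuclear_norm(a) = 18.29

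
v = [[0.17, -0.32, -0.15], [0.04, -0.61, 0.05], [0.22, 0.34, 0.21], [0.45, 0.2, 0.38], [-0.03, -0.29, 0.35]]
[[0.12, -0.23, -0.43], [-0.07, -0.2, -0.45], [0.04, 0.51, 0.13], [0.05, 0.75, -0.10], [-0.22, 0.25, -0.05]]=v@[[0.48, 0.50, -0.85], [0.11, 0.46, 0.71], [-0.50, 1.14, 0.38]]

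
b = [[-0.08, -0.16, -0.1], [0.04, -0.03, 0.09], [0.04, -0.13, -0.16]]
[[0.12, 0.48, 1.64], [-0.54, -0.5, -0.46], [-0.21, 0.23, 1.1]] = b @ [[-4.93, -4.1, -5.42], [3.43, 1.12, -4.84], [-2.72, -3.35, -4.29]]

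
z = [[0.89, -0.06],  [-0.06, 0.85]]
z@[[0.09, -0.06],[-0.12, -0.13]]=[[0.09, -0.05], [-0.11, -0.11]]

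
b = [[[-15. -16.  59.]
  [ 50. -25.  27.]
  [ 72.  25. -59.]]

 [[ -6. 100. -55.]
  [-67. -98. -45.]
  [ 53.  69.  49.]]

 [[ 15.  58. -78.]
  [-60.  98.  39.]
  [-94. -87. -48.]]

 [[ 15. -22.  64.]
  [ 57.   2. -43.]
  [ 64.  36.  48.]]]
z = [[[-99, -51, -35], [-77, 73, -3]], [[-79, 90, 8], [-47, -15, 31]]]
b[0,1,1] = -25.0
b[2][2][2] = -48.0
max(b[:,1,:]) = 98.0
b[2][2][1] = -87.0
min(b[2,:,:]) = -94.0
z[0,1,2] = -3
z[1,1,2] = 31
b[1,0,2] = -55.0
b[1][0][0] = -6.0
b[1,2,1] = 69.0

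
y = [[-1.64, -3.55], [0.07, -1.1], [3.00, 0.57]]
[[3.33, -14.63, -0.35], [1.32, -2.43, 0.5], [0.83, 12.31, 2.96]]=y@[[0.50, 3.64, 1.06], [-1.17, 2.44, -0.39]]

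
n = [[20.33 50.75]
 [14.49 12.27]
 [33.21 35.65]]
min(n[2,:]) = 33.21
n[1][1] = 12.27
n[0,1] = 50.75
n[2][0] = 33.21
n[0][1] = 50.75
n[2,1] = 35.65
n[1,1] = 12.27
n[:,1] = [50.75, 12.27, 35.65]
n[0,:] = [20.33, 50.75]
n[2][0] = 33.21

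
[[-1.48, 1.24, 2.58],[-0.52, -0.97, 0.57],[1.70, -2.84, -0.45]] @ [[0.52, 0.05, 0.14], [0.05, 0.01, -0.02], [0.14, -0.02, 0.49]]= [[-0.35, -0.11, 1.03], [-0.24, -0.05, 0.23], [0.68, 0.07, 0.07]]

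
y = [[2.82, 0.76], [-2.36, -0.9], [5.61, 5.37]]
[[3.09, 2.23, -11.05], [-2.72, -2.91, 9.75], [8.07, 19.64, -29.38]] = y @ [[0.96, -0.27, -3.4], [0.50, 3.94, -1.92]]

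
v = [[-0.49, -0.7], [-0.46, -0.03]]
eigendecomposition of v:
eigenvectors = [[-0.88, 0.64], [-0.48, -0.77]]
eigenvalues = [-0.87, 0.35]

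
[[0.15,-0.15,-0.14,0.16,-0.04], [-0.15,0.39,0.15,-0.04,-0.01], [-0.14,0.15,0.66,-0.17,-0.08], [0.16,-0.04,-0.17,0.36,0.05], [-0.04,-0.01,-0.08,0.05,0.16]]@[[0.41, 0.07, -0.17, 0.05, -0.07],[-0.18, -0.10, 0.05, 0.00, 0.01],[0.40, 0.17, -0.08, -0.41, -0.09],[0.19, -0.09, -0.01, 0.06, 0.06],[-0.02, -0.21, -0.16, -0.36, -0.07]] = [[0.06, -0.0, -0.02, 0.09, 0.01],  [-0.08, -0.02, 0.04, -0.07, -0.00],  [0.15, 0.12, -0.01, -0.26, -0.05],  [0.07, -0.06, -0.03, 0.08, 0.02],  [-0.04, -0.05, -0.01, -0.02, 0.0]]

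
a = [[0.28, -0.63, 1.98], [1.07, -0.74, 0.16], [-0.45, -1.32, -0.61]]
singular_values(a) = [2.2, 1.59, 1.04]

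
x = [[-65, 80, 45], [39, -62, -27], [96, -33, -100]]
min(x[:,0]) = -65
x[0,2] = 45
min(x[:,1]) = -62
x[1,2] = -27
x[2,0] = 96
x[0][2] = 45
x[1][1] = -62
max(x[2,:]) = 96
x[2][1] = -33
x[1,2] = -27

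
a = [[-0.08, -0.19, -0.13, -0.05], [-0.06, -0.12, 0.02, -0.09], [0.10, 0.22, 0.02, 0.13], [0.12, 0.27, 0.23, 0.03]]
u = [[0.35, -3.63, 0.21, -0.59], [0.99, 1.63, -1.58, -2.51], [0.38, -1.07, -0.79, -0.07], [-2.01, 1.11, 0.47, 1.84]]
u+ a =[[0.27, -3.82, 0.08, -0.64], [0.93, 1.51, -1.56, -2.60], [0.48, -0.85, -0.77, 0.06], [-1.89, 1.38, 0.70, 1.87]]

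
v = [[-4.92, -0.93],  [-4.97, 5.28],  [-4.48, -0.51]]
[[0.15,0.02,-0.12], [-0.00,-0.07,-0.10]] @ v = [[-0.30, 0.03], [0.8, -0.32]]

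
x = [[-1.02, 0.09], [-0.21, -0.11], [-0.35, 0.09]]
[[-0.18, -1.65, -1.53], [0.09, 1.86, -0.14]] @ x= [[1.07, 0.03], [-0.43, -0.21]]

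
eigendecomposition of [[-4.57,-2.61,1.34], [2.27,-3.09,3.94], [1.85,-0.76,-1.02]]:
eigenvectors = [[0.88+0.00j, (0.24-0.36j), (0.24+0.36j)], [(-0.13+0j), (-0.77+0j), -0.77-0.00j], [(-0.45+0j), (-0.37-0.28j), (-0.37+0.28j)]]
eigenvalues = [(-4.87+0j), (-1.91+2.49j), (-1.91-2.49j)]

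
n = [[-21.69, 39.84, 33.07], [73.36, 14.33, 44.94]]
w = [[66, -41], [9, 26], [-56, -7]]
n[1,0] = 73.36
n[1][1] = 14.33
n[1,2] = 44.94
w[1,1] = 26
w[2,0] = -56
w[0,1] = -41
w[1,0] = 9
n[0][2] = 33.07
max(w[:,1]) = 26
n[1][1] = 14.33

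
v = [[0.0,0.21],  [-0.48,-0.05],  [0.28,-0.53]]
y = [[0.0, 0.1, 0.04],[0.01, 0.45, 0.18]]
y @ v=[[-0.04, -0.03], [-0.17, -0.12]]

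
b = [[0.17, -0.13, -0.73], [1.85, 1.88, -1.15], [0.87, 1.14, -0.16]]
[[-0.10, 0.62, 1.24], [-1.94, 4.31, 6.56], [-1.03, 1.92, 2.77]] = b @ [[0.11, 1.46, 1.6], [-0.94, 0.49, 1.0], [0.33, -0.6, -1.5]]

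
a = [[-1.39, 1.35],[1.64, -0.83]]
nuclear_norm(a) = 3.04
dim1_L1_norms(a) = [2.74, 2.47]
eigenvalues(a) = [-2.62, 0.4]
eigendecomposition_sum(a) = [[-1.55, 1.17],[1.42, -1.07]] + [[0.16, 0.18], [0.22, 0.24]]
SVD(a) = [[-0.73,0.69], [0.69,0.73]] @ diag([2.6404253991552444, 0.4015640814314329]) @ [[0.81, -0.59],[0.59, 0.81]]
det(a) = -1.06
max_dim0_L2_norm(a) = 2.15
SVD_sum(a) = [[-1.55, 1.13], [1.47, -1.07]] + [[0.16, 0.22], [0.17, 0.24]]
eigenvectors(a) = [[-0.74, -0.6], [0.67, -0.80]]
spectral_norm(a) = 2.64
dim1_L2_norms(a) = [1.94, 1.84]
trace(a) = -2.22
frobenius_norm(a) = 2.67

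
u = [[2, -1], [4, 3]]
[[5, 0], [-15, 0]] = u @ [[0, 0], [-5, 0]]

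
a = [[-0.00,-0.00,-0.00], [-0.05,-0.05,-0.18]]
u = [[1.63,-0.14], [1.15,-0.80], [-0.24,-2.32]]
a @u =[[0.00,0.0], [-0.1,0.46]]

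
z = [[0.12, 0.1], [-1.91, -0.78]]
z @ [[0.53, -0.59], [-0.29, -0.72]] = [[0.03, -0.14], [-0.79, 1.69]]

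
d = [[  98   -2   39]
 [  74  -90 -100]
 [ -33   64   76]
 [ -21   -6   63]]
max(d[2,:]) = 76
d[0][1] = -2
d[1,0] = 74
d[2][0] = -33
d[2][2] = 76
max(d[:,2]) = 76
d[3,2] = 63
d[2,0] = -33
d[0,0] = 98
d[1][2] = -100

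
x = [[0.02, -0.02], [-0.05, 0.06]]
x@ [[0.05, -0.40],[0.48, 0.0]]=[[-0.01, -0.01], [0.03, 0.02]]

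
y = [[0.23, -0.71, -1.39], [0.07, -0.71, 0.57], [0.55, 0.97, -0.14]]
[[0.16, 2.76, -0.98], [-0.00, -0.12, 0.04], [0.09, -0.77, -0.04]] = y @ [[0.2, 0.01, -0.46], [-0.03, -1.01, 0.29], [-0.07, -1.47, 0.48]]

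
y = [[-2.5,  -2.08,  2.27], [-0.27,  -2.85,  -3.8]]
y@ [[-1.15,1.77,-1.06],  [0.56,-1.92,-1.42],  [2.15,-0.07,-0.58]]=[[6.59, -0.59, 4.29], [-9.46, 5.26, 6.54]]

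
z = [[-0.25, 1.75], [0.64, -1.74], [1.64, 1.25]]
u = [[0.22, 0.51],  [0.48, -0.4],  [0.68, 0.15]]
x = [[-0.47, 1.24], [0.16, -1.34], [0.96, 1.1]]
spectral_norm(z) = 2.78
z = u + x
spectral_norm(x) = 2.14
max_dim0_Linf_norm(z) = 1.75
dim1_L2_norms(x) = [1.33, 1.35, 1.46]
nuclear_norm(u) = 1.53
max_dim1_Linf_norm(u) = 0.68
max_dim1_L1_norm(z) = 2.89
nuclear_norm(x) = 3.21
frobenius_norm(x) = 2.39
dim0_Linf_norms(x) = [0.96, 1.34]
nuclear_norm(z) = 4.54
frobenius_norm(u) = 1.09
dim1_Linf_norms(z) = [1.75, 1.74, 1.64]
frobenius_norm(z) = 3.29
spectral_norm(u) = 0.86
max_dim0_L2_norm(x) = 2.13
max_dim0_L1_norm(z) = 4.74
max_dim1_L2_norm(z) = 2.06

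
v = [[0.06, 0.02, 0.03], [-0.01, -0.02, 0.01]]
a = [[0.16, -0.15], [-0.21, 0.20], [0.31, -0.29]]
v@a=[[0.01, -0.01], [0.01, -0.01]]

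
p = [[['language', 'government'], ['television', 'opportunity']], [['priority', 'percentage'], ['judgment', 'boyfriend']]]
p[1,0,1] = 'percentage'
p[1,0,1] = 'percentage'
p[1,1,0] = 'judgment'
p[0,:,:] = [['language', 'government'], ['television', 'opportunity']]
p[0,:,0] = ['language', 'television']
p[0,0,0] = 'language'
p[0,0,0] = 'language'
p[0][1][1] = 'opportunity'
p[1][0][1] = 'percentage'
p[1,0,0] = 'priority'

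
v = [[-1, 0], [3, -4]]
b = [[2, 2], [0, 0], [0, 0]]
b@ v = [[4, -8], [0, 0], [0, 0]]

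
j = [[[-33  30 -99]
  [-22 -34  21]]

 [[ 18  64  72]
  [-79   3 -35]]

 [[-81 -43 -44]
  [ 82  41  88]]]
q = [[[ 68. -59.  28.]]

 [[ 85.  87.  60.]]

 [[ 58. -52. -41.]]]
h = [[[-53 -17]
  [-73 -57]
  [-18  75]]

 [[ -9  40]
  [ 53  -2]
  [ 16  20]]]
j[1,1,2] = -35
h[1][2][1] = 20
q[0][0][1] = -59.0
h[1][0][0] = -9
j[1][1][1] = 3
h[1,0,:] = [-9, 40]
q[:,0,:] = [[68.0, -59.0, 28.0], [85.0, 87.0, 60.0], [58.0, -52.0, -41.0]]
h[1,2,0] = 16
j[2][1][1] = 41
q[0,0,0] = 68.0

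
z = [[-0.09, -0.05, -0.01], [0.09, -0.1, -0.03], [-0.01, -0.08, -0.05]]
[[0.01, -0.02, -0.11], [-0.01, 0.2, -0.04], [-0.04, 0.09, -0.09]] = z @ [[-0.07,0.85,0.68], [-0.42,-1.16,0.95], [1.52,-0.17,0.13]]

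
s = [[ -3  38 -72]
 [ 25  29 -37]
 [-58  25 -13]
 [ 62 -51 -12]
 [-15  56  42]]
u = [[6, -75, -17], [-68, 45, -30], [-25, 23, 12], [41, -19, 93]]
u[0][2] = -17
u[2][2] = 12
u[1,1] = 45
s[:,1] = [38, 29, 25, -51, 56]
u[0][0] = 6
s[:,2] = [-72, -37, -13, -12, 42]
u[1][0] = -68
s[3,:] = [62, -51, -12]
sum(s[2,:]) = -46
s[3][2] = -12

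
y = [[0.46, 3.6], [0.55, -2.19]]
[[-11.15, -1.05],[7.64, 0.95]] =y @[[1.03, 0.37],  [-3.23, -0.34]]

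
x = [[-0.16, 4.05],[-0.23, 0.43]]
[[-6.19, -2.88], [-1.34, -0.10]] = x @ [[3.23, -0.96], [-1.40, -0.75]]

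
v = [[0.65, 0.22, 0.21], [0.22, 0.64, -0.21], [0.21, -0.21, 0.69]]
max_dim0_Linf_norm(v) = 0.69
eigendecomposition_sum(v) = [[0.08, -0.08, -0.07], [-0.08, 0.08, 0.08], [-0.07, 0.08, 0.07]] + [[0.36, 0.42, -0.07],[0.42, 0.49, -0.08],[-0.07, -0.08, 0.01]] + [[0.21, -0.12, 0.36], [-0.12, 0.07, -0.2], [0.36, -0.20, 0.61]]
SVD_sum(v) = [[0.21, -0.12, 0.36], [-0.12, 0.07, -0.20], [0.36, -0.20, 0.61]] + [[0.36,0.42,-0.07], [0.42,0.49,-0.08], [-0.07,-0.08,0.01]] + [[0.08, -0.08, -0.07], [-0.08, 0.08, 0.08], [-0.07, 0.08, 0.07]]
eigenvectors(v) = [[0.59, -0.65, 0.49], [-0.6, -0.75, -0.28], [-0.54, 0.13, 0.83]]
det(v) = 0.18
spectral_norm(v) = 0.88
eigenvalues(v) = [0.23, 0.86, 0.88]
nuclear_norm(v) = 1.98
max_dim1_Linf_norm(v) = 0.69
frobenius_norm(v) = 1.26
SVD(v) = [[0.49, 0.65, -0.59],  [-0.28, 0.75, 0.6],  [0.83, -0.13, 0.54]] @ diag([0.8831114402583554, 0.8646182255389966, 0.2322703342026479]) @ [[0.49,  -0.28,  0.83], [0.65,  0.75,  -0.13], [-0.59,  0.6,  0.54]]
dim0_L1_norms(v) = [1.08, 1.07, 1.11]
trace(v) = 1.98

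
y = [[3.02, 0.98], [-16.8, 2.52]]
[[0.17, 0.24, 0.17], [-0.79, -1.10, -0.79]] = y @ [[0.05, 0.07, 0.05], [0.02, 0.03, 0.02]]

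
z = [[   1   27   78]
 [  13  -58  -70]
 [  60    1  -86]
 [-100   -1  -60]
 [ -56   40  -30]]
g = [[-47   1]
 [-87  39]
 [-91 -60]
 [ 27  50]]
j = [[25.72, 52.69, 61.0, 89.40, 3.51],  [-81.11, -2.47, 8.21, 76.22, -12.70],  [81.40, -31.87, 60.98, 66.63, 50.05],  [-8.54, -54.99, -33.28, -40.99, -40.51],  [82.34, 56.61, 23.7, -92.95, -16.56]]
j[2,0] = 81.4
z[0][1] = 27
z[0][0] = 1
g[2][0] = -91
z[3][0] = -100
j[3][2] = -33.28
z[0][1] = 27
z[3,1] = -1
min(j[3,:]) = -54.99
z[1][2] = -70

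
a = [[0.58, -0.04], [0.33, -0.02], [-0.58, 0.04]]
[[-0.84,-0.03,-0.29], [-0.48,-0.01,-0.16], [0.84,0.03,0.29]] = a @ [[-1.33,-0.04,-0.47], [1.82,0.05,0.32]]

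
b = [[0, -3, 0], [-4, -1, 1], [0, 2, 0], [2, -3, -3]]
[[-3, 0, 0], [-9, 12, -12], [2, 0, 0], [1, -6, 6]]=b @ [[2, -3, 3], [1, 0, 0], [0, 0, 0]]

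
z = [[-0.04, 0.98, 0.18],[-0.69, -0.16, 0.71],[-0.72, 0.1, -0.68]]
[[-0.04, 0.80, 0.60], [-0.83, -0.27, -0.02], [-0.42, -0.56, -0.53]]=z @ [[0.88, 0.56, 0.37], [0.05, 0.78, 0.54], [-0.3, 0.34, 0.46]]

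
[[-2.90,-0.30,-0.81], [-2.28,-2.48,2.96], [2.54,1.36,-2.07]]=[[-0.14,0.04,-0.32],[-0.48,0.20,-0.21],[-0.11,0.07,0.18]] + [[-2.76, -0.34, -0.49], [-1.8, -2.68, 3.17], [2.65, 1.29, -2.25]]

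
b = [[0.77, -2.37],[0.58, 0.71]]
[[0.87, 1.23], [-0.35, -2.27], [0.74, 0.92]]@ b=[[1.38, -1.19], [-1.59, -0.78], [1.10, -1.1]]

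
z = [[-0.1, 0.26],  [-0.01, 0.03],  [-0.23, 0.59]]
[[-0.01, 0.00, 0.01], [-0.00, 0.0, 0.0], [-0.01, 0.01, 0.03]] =z@[[0.01, -0.0, -0.01], [-0.02, 0.01, 0.04]]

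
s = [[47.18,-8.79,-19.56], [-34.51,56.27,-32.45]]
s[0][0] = 47.18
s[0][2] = -19.56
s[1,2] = -32.45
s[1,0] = -34.51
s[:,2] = [-19.56, -32.45]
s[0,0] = 47.18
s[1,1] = 56.27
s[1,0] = -34.51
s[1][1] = 56.27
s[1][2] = -32.45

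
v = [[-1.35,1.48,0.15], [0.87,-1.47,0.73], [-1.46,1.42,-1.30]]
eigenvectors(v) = [[0.39+0.00j, (-0.71+0j), (-0.71-0j)],[-0.54+0.00j, -0.44-0.14j, (-0.44+0.14j)],[0.74+0.00j, (0.34-0.4j), 0.34+0.40j]]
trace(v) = -4.12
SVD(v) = [[-0.52, -0.82, 0.21], [0.52, -0.12, 0.84], [-0.67, 0.55, 0.49]] @ diag([3.4966017263207814, 0.9862005894655343, 0.3539558797765165]) @ [[0.61, -0.71, 0.34], [0.21, -0.27, -0.94], [-0.76, -0.65, 0.02]]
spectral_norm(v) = 3.50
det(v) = -1.22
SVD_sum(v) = [[-1.13,1.31,-0.62], [1.12,-1.31,0.62], [-1.44,1.68,-0.79]] + [[-0.17, 0.22, 0.77], [-0.02, 0.03, 0.11], [0.11, -0.14, -0.51]] + [[-0.06, -0.05, 0.0], [-0.23, -0.19, 0.0], [-0.13, -0.11, 0.0]]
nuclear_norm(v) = 4.84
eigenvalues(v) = [(-3.1+0j), (-0.51+0.37j), (-0.51-0.37j)]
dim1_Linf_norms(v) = [1.48, 1.47, 1.46]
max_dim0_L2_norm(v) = 2.52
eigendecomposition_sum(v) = [[(-0.86+0j), (1.11-0j), (-0.38+0j)], [(1.19-0j), -1.53+0.00j, (0.52-0j)], [-1.63+0.00j, 2.10-0.00j, -0.71+0.00j]] + [[-0.24+0.05j, 0.19+0.45j, (0.26+0.3j)],[(-0.16-0.02j), 0.03+0.31j, (0.11+0.23j)],[0.09-0.16j, (-0.34-0.11j), (-0.29+0.01j)]] + [[(-0.24-0.05j), 0.19-0.45j, (0.26-0.3j)],[(-0.16+0.02j), (0.03-0.31j), 0.11-0.23j],[0.09+0.16j, -0.34+0.11j, (-0.29-0.01j)]]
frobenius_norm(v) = 3.65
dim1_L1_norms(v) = [2.98, 3.07, 4.18]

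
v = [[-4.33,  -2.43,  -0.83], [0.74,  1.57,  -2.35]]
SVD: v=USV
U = [[-0.96, 0.27],[0.27, 0.96]]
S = [5.17, 2.67]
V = [[0.84, 0.53, 0.03], [-0.17, 0.32, -0.93]]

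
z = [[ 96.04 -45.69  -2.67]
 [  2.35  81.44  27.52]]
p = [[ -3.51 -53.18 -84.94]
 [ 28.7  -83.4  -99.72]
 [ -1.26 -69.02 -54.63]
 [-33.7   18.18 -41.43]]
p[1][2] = -99.72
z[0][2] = -2.67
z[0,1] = -45.69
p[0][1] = -53.18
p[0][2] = -84.94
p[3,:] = [-33.7, 18.18, -41.43]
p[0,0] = -3.51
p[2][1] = -69.02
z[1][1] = 81.44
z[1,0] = 2.35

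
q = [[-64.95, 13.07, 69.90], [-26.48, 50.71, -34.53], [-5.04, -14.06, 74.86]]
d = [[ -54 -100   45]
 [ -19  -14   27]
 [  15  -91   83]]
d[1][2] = 27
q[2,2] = 74.86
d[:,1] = [-100, -14, -91]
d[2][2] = 83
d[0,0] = -54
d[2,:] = [15, -91, 83]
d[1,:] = [-19, -14, 27]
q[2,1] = -14.06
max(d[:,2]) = 83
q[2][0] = -5.04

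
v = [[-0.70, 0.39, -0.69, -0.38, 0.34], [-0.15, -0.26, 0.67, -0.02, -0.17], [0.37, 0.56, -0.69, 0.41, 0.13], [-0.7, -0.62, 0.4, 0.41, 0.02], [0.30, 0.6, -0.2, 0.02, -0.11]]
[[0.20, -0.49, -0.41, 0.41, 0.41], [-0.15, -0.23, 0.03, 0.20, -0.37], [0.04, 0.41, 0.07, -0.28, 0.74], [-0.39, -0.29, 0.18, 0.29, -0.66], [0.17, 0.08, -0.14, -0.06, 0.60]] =v @ [[0.04, 0.68, 0.29, -0.58, 0.14], [0.03, -0.3, -0.31, 0.35, 1.0], [-0.38, -0.29, 0.08, 0.35, -0.02], [-0.43, 0.29, 0.37, -0.11, 0.13], [-0.62, 0.03, 0.31, 0.2, 0.44]]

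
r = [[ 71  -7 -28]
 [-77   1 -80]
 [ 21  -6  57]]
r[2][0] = 21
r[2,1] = -6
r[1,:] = [-77, 1, -80]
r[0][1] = -7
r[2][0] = 21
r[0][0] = 71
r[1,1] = 1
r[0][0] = 71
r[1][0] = -77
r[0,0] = 71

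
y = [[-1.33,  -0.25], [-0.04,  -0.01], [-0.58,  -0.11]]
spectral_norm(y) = 1.48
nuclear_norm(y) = 1.48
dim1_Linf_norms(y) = [1.33, 0.04, 0.58]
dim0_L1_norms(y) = [1.95, 0.37]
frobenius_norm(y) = 1.48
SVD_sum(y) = [[-1.33, -0.25], [-0.04, -0.01], [-0.58, -0.11]] + [[-0.0, 0.0], [0.00, -0.0], [0.00, -0.0]]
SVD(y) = [[-0.92,0.16], [-0.03,-0.94], [-0.4,-0.30]] @ diag([1.4770217788328273, 0.0025816377575696684]) @ [[0.98, 0.19], [-0.19, 0.98]]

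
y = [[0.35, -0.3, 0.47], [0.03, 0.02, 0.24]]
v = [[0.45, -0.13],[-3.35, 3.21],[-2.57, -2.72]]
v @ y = [[0.15, -0.14, 0.18], [-1.08, 1.07, -0.8], [-0.98, 0.72, -1.86]]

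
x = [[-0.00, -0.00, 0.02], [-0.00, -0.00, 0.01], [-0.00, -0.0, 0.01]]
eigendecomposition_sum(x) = [[-0.00, -0.0, 0.0], [-0.0, -0.0, -0.0], [-0.0, -0.0, -0.00]] + [[-0.00, -0.00, -0.00], [-0.00, -0.0, 0.0], [-0.00, -0.0, -0.0]] + [[0.00, 0.0, 0.02],[0.00, 0.0, 0.01],[0.0, 0.00, 0.01]]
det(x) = 0.00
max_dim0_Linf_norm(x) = 0.02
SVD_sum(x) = [[0.00, 0.00, 0.02], [0.00, 0.0, 0.01], [0.0, 0.0, 0.01]] + [[0.00, 0.0, 0.0], [0.0, -0.0, 0.0], [0.00, 0.00, 0.0]] + [[-0.0, -0.00, -0.00], [0.0, -0.0, -0.0], [0.0, -0.00, -0.00]]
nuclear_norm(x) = 0.02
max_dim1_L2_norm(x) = 0.02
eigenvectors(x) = [[1.00, 0.0, 0.82], [0.00, 1.00, 0.41], [0.00, 0.00, 0.41]]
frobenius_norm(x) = 0.02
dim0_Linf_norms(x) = [0.0, 0.0, 0.02]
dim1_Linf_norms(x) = [0.02, 0.01, 0.01]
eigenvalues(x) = [-0.0, -0.0, 0.01]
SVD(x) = [[-0.82, 0.00, -0.58], [-0.41, -0.71, 0.58], [-0.41, 0.71, 0.58]] @ diag([0.024494897427831782, 0.0, -0.0]) @ [[-0.0, 0.0, -1.0], [0.0, 1.00, 0.00], [-1.00, -0.00, -0.00]]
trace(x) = 0.01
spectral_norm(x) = 0.02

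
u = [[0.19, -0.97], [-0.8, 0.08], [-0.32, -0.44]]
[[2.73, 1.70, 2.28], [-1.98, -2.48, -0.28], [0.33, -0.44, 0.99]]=u@[[2.24,2.98,0.12], [-2.38,-1.17,-2.33]]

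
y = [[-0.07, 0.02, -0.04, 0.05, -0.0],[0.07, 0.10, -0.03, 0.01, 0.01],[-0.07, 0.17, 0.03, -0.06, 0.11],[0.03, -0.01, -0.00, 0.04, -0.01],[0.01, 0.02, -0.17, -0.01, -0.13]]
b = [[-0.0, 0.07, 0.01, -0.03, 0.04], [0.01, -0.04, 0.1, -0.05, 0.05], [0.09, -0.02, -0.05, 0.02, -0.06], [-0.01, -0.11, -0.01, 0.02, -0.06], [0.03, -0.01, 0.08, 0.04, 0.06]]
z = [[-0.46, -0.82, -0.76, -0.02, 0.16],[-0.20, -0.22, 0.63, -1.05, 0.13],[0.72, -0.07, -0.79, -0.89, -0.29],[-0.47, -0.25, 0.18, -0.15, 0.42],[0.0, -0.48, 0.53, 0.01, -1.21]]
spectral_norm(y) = 0.26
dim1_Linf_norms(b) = [0.07, 0.1, 0.09, 0.11, 0.08]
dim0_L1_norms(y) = [0.25, 0.32, 0.27, 0.17, 0.26]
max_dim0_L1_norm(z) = 2.89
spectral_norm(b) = 0.18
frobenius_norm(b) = 0.26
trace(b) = -0.01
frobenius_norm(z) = 2.76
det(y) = 0.00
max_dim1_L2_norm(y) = 0.22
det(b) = -0.00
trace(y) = -0.03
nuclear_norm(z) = 5.49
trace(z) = -2.83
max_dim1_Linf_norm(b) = 0.11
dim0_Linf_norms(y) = [0.07, 0.17, 0.17, 0.06, 0.13]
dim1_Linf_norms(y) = [0.07, 0.1, 0.17, 0.04, 0.17]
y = z @ b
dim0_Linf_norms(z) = [0.72, 0.82, 0.79, 1.05, 1.21]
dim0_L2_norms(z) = [1.0, 1.01, 1.38, 1.38, 1.33]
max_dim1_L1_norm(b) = 0.25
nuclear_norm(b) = 0.49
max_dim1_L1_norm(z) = 2.76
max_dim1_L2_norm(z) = 1.42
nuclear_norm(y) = 0.65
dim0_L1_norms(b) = [0.14, 0.25, 0.25, 0.16, 0.27]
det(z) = 0.00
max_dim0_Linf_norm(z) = 1.21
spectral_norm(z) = 1.50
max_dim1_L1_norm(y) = 0.44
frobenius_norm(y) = 0.35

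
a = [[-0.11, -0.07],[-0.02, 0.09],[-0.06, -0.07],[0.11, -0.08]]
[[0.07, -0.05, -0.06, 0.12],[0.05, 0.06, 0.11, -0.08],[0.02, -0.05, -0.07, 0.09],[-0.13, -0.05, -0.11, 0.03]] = a@ [[-0.87,-0.01,-0.16,-0.41],  [0.41,0.67,1.14,-1.00]]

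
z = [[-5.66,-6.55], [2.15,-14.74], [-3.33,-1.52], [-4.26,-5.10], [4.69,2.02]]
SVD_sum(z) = [[-1.44,-7.38], [-2.7,-13.79], [-0.41,-2.09], [-1.12,-5.71], [0.55,2.83]] + [[-4.22, 0.83], [4.85, -0.95], [-2.92, 0.57], [-3.14, 0.61], [4.14, -0.81]]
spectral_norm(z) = 17.34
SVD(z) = [[-0.43,0.48],[-0.81,-0.55],[-0.12,0.33],[-0.34,0.36],[0.17,-0.47]] @ diag([17.341254853312485, 8.929864506948926]) @ [[0.19,0.98], [-0.98,0.19]]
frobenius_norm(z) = 19.51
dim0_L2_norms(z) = [9.38, 17.1]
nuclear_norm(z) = 26.27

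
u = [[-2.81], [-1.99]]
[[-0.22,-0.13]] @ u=[[0.88]]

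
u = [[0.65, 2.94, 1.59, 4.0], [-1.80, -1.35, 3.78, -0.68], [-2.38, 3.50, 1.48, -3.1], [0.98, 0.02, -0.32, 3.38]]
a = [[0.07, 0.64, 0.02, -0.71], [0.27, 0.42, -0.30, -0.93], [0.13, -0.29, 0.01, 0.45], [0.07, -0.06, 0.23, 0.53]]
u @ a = [[1.33, 0.95, 0.07, -0.36], [-0.05, -2.77, 0.25, 3.87], [0.75, -0.3, -1.80, -2.54], [0.27, 0.53, 0.79, 0.93]]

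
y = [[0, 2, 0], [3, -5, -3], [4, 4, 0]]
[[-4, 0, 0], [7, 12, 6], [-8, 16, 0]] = y @ [[0, 4, 0], [-2, 0, 0], [1, 0, -2]]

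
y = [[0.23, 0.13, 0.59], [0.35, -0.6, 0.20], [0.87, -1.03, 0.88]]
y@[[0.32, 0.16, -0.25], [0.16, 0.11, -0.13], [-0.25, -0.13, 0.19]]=[[-0.05,-0.03,0.04], [-0.03,-0.04,0.03], [-0.11,-0.09,0.08]]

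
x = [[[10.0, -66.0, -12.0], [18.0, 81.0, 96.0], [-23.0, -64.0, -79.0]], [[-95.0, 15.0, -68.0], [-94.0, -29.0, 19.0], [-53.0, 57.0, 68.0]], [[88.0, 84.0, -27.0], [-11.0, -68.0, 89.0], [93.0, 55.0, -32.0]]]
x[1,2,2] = 68.0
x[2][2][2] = -32.0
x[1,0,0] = -95.0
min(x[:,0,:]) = -95.0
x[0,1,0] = 18.0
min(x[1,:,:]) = -95.0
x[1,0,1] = 15.0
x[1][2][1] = 57.0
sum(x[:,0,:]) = -71.0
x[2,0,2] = -27.0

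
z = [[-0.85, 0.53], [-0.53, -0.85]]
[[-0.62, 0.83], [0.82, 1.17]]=z @ [[0.09, -1.32], [-1.02, -0.55]]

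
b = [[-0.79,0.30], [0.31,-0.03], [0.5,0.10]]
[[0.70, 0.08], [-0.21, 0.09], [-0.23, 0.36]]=b @[[-0.61, 0.44], [0.73, 1.41]]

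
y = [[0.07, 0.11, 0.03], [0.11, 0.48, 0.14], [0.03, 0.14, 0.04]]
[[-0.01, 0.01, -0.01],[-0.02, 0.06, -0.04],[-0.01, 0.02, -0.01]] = y @ [[-0.08, 0.00, -0.03], [-0.05, 0.10, -0.07], [0.07, 0.10, -0.03]]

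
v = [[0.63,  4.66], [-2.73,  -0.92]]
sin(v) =[[1.23, 21.51], [-12.6, -5.93]]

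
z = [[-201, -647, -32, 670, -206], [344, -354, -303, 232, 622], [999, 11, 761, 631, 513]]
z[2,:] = [999, 11, 761, 631, 513]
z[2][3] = 631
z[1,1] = -354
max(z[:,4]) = 622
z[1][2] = -303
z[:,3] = [670, 232, 631]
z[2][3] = 631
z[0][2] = -32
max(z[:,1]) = 11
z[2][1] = 11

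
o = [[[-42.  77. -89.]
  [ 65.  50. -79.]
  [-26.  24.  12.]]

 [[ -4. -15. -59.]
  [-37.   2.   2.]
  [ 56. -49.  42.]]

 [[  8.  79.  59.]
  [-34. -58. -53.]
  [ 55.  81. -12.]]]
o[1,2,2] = 42.0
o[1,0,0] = -4.0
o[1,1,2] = 2.0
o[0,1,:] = [65.0, 50.0, -79.0]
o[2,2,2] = -12.0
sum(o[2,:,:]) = 125.0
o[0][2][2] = 12.0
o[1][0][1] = -15.0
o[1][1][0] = -37.0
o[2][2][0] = 55.0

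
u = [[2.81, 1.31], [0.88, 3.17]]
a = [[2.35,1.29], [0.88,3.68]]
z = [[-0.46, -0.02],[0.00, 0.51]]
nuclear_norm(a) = 6.04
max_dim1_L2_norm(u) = 3.29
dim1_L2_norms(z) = [0.46, 0.51]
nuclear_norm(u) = 6.00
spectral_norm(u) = 4.11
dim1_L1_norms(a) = [3.64, 4.56]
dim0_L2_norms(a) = [2.51, 3.9]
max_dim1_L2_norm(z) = 0.51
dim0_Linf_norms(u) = [2.81, 3.17]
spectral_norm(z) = 0.51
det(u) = 7.75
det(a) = 7.51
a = u + z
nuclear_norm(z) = 0.97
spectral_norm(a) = 4.29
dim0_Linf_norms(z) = [0.46, 0.51]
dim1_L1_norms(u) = [4.12, 4.05]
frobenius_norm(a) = 4.64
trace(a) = 6.03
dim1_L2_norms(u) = [3.1, 3.29]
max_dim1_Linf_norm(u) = 3.17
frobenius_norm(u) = 4.52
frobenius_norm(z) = 0.69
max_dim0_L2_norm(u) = 3.43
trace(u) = 5.98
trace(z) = 0.05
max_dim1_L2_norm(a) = 3.78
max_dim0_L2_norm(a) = 3.9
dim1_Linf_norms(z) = [0.46, 0.51]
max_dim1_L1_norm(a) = 4.56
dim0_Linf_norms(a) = [2.35, 3.68]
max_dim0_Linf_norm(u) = 3.17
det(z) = -0.23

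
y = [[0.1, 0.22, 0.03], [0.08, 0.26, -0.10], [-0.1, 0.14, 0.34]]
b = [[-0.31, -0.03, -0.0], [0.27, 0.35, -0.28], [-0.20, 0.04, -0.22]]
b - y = [[-0.41, -0.25, -0.03], [0.19, 0.09, -0.18], [-0.1, -0.1, -0.56]]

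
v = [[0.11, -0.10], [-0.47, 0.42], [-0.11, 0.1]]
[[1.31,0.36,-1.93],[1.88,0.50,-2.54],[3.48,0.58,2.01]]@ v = [[0.19,-0.17], [0.25,-0.23], [-0.11,0.1]]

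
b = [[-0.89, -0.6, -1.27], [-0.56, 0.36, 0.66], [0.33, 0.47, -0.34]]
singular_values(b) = [1.71, 0.94, 0.53]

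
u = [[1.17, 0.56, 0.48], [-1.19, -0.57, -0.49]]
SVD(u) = [[-0.7, 0.71], [0.71, 0.70]] @ diag([1.9733217271725394, 0.0011666485271729663]) @ [[-0.85, -0.4, -0.35],[0.41, -0.06, -0.91]]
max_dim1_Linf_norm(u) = 1.19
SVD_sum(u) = [[1.17, 0.56, 0.48],[-1.19, -0.57, -0.49]] + [[0.0, -0.0, -0.00],[0.0, -0.0, -0.0]]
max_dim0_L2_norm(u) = 1.67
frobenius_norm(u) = 1.97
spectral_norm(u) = 1.97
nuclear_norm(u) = 1.97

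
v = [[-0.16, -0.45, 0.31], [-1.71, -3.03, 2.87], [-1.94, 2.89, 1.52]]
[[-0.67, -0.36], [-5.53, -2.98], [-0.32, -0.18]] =v @ [[1.04, 0.56], [0.82, 0.44], [-0.44, -0.24]]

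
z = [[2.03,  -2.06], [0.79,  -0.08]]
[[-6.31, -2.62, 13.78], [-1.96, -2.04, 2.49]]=z@[[-2.41, -2.73, 2.75], [0.69, -1.42, -3.98]]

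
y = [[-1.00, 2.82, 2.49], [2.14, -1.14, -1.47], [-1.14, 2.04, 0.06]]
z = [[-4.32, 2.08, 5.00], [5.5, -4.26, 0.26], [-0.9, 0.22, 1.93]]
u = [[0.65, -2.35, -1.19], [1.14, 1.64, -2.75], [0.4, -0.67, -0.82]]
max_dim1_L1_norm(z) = 11.4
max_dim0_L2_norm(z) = 7.05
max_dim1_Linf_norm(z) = 5.5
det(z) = 0.08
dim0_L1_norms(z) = [10.72, 6.56, 7.19]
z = u @ y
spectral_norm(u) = 3.45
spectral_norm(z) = 9.05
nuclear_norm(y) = 7.70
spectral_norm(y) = 5.00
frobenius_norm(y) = 5.35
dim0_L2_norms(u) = [1.37, 2.94, 3.11]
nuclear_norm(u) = 6.33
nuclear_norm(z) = 13.42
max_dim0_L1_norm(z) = 10.72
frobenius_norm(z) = 10.05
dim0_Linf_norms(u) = [1.14, 2.35, 2.75]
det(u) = 0.01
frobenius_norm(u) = 4.49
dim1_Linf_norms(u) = [2.35, 2.75, 0.82]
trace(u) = 1.47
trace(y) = -2.08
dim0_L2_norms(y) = [2.62, 3.66, 2.89]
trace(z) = -6.65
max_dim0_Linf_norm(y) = 2.82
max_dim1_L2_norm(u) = 3.4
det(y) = 9.07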